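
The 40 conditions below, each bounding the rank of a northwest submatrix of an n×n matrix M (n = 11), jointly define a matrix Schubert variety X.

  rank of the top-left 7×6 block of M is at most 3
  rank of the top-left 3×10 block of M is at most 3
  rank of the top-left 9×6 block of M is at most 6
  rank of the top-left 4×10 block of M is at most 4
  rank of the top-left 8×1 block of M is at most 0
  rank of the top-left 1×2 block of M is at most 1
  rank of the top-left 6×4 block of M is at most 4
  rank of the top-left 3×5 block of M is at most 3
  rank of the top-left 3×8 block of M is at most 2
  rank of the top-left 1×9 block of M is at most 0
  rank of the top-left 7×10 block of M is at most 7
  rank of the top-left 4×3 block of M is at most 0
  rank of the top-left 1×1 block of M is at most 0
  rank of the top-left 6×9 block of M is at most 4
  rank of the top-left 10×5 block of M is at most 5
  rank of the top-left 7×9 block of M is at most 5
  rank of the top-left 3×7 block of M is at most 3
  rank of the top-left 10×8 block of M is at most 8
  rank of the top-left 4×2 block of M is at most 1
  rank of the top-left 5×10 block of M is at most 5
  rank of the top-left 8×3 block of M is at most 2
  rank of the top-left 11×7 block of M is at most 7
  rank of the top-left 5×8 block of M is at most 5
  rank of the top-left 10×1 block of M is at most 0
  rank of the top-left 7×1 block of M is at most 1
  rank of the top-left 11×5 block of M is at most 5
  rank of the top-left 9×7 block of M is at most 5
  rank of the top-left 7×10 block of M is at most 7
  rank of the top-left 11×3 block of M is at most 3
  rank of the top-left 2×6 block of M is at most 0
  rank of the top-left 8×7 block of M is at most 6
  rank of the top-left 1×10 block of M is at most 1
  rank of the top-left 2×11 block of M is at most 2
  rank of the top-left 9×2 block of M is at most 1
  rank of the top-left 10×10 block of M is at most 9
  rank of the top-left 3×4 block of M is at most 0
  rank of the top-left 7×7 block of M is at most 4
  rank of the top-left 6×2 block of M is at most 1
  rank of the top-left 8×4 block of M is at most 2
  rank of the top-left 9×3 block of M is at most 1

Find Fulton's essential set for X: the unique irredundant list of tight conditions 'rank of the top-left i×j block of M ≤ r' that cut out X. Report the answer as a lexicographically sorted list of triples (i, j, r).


Recovering R(i,j) via the rank-extension bound from the 40 conditions:

  0 | 0 | 0 | 0 | 0 | 0 | 0 | 0 | 0 | 1 | 1
  0 | 0 | 0 | 0 | 0 | 0 | 1 | 1 | 1 | 2 | 2
  0 | 0 | 0 | 0 | 1 | 1 | 2 | 2 | 2 | 3 | 3
  0 | 0 | 0 | 1 | 2 | 2 | 3 | 3 | 3 | 4 | 4
  0 | 1 | 1 | 2 | 3 | 3 | 4 | 4 | 4 | 5 | 5
  0 | 1 | 1 | 2 | 3 | 3 | 4 | 4 | 4 | 5 | 6
  0 | 1 | 1 | 2 | 3 | 3 | 4 | 5 | 5 | 6 | 7
  0 | 1 | 1 | 2 | 3 | 4 | 5 | 6 | 6 | 7 | 8
  0 | 1 | 1 | 2 | 3 | 4 | 5 | 6 | 7 | 8 | 9
  0 | 1 | 2 | 3 | 4 | 5 | 6 | 7 | 8 | 9 | 10
  1 | 2 | 3 | 4 | 5 | 6 | 7 | 8 | 9 | 10 | 11

reading off 1-entries of Δ²R: w = (10, 7, 5, 4, 2, 11, 8, 6, 9, 3, 1).

Rothe diagram D(w) (36 cells), 8 SE-corners (essential conditions):

[(1, 9, 0), (2, 6, 0), (3, 4, 0), (4, 3, 0), (6, 9, 4), (7, 6, 3), (9, 3, 1), (10, 1, 0)]


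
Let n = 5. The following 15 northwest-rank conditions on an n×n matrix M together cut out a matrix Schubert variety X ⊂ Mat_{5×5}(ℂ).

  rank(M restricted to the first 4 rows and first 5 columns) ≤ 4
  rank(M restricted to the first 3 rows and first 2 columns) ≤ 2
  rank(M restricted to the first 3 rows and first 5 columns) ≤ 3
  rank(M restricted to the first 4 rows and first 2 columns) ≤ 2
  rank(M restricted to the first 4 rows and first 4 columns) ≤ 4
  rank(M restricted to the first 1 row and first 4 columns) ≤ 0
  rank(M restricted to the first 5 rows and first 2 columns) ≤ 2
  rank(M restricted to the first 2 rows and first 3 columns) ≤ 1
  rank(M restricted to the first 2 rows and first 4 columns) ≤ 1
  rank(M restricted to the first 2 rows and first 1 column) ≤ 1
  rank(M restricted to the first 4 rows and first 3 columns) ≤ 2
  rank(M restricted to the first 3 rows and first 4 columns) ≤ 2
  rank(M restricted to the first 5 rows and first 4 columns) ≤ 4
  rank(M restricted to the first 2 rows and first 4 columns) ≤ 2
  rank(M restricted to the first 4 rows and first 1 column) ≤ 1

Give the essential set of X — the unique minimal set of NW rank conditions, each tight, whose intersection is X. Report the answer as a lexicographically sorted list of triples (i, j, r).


Recovering R(i,j) via the rank-extension bound from the 15 conditions:

  R[1]: 0 0 0 0 1
  R[2]: 1 1 1 1 2
  R[3]: 1 2 2 2 3
  R[4]: 1 2 2 3 4
  R[5]: 1 2 3 4 5

giving w = (5, 1, 2, 4, 3) via Δ²R.

ℓ(w)=5; the 2 essential cells (i,j,r):

[(1, 4, 0), (4, 3, 2)]


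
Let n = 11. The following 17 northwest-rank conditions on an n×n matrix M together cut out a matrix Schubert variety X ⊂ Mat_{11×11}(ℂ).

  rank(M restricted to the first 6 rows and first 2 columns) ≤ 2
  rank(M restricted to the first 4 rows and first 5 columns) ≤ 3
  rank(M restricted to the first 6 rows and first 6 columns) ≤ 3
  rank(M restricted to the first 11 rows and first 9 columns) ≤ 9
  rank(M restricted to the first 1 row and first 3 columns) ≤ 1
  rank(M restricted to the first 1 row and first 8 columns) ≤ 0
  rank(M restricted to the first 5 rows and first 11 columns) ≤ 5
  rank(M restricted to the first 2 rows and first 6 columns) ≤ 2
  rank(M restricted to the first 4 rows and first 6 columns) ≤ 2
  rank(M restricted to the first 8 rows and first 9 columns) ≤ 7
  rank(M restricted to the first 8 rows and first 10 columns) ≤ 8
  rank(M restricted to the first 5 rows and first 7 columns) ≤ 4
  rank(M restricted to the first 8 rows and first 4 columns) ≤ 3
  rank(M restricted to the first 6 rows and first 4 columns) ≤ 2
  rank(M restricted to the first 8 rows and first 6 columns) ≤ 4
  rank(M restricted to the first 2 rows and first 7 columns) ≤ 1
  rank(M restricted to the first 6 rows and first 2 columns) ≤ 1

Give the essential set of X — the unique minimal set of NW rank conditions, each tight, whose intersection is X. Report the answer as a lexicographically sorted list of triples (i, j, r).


Rank table r_w(11×11) implied by the 17 constraints:

  R[1]: 0, 0, 0, 0, 0, 0, 0, 0, 1, 1, 1
  R[2]: 1, 1, 1, 1, 1, 1, 1, 1, 2, 2, 2
  R[3]: 1, 1, 2, 2, 2, 2, 2, 2, 3, 3, 3
  R[4]: 1, 1, 2, 2, 2, 2, 3, 3, 4, 4, 4
  R[5]: 1, 1, 2, 2, 3, 3, 4, 4, 5, 5, 5
  R[6]: 1, 1, 2, 2, 3, 3, 4, 5, 6, 6, 6
  R[7]: 1, 2, 3, 3, 4, 4, 5, 6, 7, 7, 7
  R[8]: 1, 2, 3, 3, 4, 4, 5, 6, 7, 8, 8
  R[9]: 1, 2, 3, 4, 5, 5, 6, 7, 8, 9, 9
  R[10]: 1, 2, 3, 4, 5, 6, 7, 8, 9, 10, 10
  R[11]: 1, 2, 3, 4, 5, 6, 7, 8, 9, 10, 11

so w = (9, 1, 3, 7, 5, 8, 2, 10, 4, 6, 11).

|D(w)|=20, |Ess(w)|=7:

[(1, 8, 0), (4, 6, 2), (6, 2, 1), (6, 4, 2), (6, 6, 3), (8, 4, 3), (8, 6, 4)]


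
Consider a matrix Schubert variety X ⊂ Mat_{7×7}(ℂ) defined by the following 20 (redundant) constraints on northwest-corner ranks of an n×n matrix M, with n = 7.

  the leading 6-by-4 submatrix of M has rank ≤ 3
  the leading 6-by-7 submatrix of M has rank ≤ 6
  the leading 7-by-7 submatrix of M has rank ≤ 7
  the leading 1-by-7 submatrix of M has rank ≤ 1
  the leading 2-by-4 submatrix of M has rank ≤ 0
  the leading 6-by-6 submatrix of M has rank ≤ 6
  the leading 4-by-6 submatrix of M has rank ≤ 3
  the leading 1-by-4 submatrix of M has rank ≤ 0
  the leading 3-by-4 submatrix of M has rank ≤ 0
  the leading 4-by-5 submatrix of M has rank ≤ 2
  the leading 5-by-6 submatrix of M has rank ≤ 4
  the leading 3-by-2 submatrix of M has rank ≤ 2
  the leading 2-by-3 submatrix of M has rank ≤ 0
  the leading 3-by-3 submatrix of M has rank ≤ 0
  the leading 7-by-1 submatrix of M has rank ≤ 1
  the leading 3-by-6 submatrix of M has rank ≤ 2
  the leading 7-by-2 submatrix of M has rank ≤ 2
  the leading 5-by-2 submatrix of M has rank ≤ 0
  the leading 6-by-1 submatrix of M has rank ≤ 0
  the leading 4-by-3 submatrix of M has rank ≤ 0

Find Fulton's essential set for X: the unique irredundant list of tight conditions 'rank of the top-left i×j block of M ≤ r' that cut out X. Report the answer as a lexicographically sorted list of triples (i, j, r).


Recovering R(i,j) via the rank-extension bound from the 20 conditions:

  row 1: 0  0  0  0  1  1  1
  row 2: 0  0  0  0  1  2  2
  row 3: 0  0  0  0  1  2  3
  row 4: 0  0  0  1  2  3  4
  row 5: 0  0  1  2  3  4  5
  row 6: 0  1  2  3  4  5  6
  row 7: 1  2  3  4  5  6  7

the unique w with this rank table is (5, 6, 7, 4, 3, 2, 1).

D(w) has 18 cells with 4 SE-corners; essential set:

[(3, 4, 0), (4, 3, 0), (5, 2, 0), (6, 1, 0)]


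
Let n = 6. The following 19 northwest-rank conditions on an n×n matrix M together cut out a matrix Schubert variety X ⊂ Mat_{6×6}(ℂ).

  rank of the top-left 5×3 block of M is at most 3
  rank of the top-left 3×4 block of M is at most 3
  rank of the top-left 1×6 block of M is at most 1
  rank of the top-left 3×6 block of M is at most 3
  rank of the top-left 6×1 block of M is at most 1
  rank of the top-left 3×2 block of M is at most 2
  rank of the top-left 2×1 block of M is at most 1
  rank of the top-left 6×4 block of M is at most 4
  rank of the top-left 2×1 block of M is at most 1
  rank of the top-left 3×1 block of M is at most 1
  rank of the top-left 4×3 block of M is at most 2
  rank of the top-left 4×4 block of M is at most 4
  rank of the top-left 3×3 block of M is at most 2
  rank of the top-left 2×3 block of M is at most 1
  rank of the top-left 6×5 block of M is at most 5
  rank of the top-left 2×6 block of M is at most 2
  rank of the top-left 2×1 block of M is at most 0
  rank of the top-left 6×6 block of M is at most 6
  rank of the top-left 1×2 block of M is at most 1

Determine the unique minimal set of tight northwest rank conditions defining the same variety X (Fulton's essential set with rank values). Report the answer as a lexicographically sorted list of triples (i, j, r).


The tightest implied rank at each (i,j), from the 19 conditions:

  i=1: 0, 1, 1, 1, 1, 1
  i=2: 0, 1, 1, 2, 2, 2
  i=3: 1, 2, 2, 3, 3, 3
  i=4: 1, 2, 2, 3, 4, 4
  i=5: 1, 2, 3, 4, 5, 5
  i=6: 1, 2, 3, 4, 5, 6

so w = (2, 4, 1, 5, 3, 6).

Rothe diagram D(w) (4 cells), 3 SE-corners (essential conditions):

[(2, 1, 0), (2, 3, 1), (4, 3, 2)]


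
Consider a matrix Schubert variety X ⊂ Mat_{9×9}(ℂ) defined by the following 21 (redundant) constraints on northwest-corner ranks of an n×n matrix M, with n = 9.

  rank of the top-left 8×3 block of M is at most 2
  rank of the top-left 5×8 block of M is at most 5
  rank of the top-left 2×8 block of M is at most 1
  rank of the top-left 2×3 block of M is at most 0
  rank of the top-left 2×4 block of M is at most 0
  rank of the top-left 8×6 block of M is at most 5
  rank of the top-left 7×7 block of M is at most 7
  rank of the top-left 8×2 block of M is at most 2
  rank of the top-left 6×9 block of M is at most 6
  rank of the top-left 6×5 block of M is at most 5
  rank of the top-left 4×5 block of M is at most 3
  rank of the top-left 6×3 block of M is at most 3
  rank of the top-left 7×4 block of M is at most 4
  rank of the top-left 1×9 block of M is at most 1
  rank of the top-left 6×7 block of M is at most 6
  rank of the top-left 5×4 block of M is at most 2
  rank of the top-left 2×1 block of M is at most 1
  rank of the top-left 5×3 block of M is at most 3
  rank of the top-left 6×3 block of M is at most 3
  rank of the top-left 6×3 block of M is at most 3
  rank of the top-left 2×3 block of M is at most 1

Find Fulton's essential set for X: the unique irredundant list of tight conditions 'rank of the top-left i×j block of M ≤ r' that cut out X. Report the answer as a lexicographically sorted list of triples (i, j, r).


Recovering R(i,j) via the rank-extension bound from the 21 conditions:

  0, 0, 0, 0, 1, 1, 1, 1, 1
  0, 0, 0, 0, 1, 1, 1, 1, 2
  1, 1, 1, 1, 2, 2, 2, 2, 3
  1, 2, 2, 2, 3, 3, 3, 3, 4
  1, 2, 2, 2, 3, 4, 4, 4, 5
  1, 2, 2, 3, 4, 5, 5, 5, 6
  1, 2, 2, 3, 4, 5, 6, 6, 7
  1, 2, 2, 3, 4, 5, 6, 7, 8
  1, 2, 3, 4, 5, 6, 7, 8, 9

hence w(1..9) = (5, 9, 1, 2, 6, 4, 7, 8, 3).

Rothe diagram D(w) (16 cells), 4 SE-corners (essential conditions):

[(2, 4, 0), (2, 8, 1), (5, 4, 2), (8, 3, 2)]


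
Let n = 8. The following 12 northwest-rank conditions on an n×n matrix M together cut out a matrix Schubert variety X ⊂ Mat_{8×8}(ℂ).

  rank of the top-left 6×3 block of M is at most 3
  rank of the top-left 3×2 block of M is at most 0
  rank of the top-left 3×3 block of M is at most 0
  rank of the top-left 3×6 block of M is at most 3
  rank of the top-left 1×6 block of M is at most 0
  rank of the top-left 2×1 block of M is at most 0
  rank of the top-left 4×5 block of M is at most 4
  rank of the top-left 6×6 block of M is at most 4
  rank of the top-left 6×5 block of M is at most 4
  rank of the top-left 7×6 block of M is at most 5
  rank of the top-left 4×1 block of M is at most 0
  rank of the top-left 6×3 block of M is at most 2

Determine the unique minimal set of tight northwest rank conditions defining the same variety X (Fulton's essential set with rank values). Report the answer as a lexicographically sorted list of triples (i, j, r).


Reconstructing r_w from the 12 given conditions:

  i=1: 0  0  0  0  0  0  1  1
  i=2: 0  0  0  1  1  1  2  2
  i=3: 0  0  0  1  2  2  3  3
  i=4: 0  1  1  2  3  3  4  4
  i=5: 1  2  2  3  4  4  5  5
  i=6: 1  2  2  3  4  4  5  6
  i=7: 1  2  3  4  5  5  6  7
  i=8: 1  2  3  4  5  6  7  8

so w = (7, 4, 5, 2, 1, 8, 3, 6).

D(w) has 15 cells with 5 SE-corners; essential set:

[(1, 6, 0), (3, 3, 0), (4, 1, 0), (6, 3, 2), (6, 6, 4)]


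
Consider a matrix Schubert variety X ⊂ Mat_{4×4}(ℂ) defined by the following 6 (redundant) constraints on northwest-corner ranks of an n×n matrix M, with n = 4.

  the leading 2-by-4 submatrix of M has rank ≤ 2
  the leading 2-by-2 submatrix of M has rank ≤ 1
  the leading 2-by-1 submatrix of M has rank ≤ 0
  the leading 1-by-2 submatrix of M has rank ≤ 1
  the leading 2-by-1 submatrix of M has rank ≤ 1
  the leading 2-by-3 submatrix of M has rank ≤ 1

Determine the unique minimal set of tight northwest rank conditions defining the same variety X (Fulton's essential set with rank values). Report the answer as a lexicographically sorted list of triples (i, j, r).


Propagating the 6 rank bounds to every northwest block:

  R[1]: 0 1 1 1
  R[2]: 0 1 1 2
  R[3]: 1 2 2 3
  R[4]: 1 2 3 4

hence w(1..4) = (2, 4, 1, 3).

Rothe diagram D(w) (3 cells), 2 SE-corners (essential conditions):

[(2, 1, 0), (2, 3, 1)]


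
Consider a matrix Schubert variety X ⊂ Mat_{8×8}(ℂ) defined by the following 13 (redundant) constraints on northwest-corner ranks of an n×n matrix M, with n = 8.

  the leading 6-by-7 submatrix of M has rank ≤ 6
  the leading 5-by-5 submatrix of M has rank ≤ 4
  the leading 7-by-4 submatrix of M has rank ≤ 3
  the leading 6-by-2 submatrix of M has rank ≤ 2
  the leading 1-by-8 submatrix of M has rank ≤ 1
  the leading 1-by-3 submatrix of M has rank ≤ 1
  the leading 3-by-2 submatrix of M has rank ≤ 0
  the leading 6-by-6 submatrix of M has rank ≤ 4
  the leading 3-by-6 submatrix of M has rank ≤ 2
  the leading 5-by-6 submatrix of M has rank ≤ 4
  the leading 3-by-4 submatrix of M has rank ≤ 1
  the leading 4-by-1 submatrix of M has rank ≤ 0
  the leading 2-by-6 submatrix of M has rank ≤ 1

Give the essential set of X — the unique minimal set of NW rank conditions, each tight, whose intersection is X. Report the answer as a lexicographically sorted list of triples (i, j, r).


Reconstructing r_w from the 13 given conditions:

  row 1: 0 | 0 | 1 | 1 | 1 | 1 | 1 | 1
  row 2: 0 | 0 | 1 | 1 | 1 | 1 | 2 | 2
  row 3: 0 | 0 | 1 | 1 | 2 | 2 | 3 | 3
  row 4: 0 | 1 | 2 | 2 | 3 | 3 | 4 | 4
  row 5: 1 | 2 | 3 | 3 | 4 | 4 | 5 | 5
  row 6: 1 | 2 | 3 | 3 | 4 | 4 | 5 | 6
  row 7: 1 | 2 | 3 | 3 | 4 | 5 | 6 | 7
  row 8: 1 | 2 | 3 | 4 | 5 | 6 | 7 | 8

so w = (3, 7, 5, 2, 1, 8, 6, 4).

ℓ(w)=14; the 6 essential cells (i,j,r):

[(2, 6, 1), (3, 2, 0), (3, 4, 1), (4, 1, 0), (6, 6, 4), (7, 4, 3)]


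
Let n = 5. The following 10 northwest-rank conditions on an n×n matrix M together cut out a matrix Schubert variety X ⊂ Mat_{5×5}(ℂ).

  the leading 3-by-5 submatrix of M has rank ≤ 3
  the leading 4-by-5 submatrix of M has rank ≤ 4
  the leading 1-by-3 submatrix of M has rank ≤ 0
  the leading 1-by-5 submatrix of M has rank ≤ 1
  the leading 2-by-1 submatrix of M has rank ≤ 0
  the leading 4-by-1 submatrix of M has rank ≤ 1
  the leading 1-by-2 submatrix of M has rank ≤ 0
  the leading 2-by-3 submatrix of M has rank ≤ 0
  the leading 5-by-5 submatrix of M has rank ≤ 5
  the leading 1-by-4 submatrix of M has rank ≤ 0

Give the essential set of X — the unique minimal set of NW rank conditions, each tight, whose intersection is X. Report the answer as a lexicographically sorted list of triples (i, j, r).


Computing R[i][j] = min implied NW-rank bound (n=5, 10 conditions):

  i=1: 0  0  0  0  1
  i=2: 0  0  0  1  2
  i=3: 1  1  1  2  3
  i=4: 1  2  2  3  4
  i=5: 1  2  3  4  5

giving w = (5, 4, 1, 2, 3) via Δ²R.

D(w) has 7 cells with 2 SE-corners; essential set:

[(1, 4, 0), (2, 3, 0)]


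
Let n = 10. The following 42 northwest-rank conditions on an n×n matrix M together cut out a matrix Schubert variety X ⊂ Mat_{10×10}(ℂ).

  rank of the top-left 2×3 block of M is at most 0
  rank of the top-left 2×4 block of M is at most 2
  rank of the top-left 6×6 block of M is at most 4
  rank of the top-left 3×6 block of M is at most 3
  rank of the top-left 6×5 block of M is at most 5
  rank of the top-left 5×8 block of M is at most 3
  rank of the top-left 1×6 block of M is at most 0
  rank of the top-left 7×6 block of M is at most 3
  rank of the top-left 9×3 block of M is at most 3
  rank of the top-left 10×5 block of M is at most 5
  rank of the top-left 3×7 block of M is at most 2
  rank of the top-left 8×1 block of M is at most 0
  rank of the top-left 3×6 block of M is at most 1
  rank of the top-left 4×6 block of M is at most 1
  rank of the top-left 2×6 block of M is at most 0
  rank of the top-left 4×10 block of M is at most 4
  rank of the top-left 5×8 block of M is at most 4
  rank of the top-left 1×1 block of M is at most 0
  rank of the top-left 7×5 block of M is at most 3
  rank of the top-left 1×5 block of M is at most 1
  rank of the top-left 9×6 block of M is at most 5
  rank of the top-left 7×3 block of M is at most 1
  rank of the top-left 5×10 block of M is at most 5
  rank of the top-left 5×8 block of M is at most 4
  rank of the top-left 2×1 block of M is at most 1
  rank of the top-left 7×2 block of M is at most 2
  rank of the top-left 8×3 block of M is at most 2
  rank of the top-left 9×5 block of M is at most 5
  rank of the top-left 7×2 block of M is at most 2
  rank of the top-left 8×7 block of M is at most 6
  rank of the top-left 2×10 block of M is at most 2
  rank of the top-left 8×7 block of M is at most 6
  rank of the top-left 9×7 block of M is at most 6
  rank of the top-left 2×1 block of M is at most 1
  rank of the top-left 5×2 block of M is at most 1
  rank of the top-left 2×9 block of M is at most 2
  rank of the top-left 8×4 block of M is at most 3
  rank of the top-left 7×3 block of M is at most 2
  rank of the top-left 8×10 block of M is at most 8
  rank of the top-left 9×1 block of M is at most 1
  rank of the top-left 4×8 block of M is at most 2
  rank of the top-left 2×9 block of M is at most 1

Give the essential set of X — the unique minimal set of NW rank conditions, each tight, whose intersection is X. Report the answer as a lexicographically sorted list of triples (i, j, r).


Recovering R(i,j) via the rank-extension bound from the 42 conditions:

  i=1: 0  0  0  0  0  0  1  1  1  1
  i=2: 0  0  0  0  0  0  1  1  1  2
  i=3: 0  1  1  1  1  1  2  2  2  3
  i=4: 0  1  1  1  1  1  2  2  3  4
  i=5: 0  1  1  2  2  2  3  3  4  5
  i=6: 0  1  1  2  3  3  4  4  5  6
  i=7: 0  1  1  2  3  3  4  5  6  7
  i=8: 0  1  2  3  4  4  5  6  7  8
  i=9: 1  2  3  4  5  5  6  7  8  9
  i=10: 1  2  3  4  5  6  7  8  9  10

reading off 1-entries of Δ²R: w = (7, 10, 2, 9, 4, 5, 8, 3, 1, 6).

Rothe diagram D(w) (29 cells), 7 SE-corners (essential conditions):

[(2, 6, 0), (2, 9, 1), (4, 6, 1), (4, 8, 2), (7, 3, 1), (7, 6, 3), (8, 1, 0)]


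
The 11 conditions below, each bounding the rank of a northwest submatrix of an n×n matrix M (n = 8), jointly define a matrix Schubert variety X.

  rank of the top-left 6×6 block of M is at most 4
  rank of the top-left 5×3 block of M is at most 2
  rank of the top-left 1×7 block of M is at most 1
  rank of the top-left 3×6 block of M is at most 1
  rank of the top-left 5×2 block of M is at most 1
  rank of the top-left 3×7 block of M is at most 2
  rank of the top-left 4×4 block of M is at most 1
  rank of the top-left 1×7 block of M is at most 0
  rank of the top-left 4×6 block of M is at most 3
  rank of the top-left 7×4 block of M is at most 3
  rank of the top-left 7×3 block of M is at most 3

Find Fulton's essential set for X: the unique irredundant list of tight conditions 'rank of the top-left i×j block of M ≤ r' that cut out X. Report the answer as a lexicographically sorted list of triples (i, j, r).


Computing R[i][j] = min implied NW-rank bound (n=8, 11 conditions):

  i=1: 0, 0, 0, 0, 0, 0, 0, 1
  i=2: 1, 1, 1, 1, 1, 1, 1, 2
  i=3: 1, 1, 1, 1, 1, 1, 2, 3
  i=4: 1, 1, 1, 1, 2, 2, 3, 4
  i=5: 1, 1, 2, 2, 3, 3, 4, 5
  i=6: 1, 2, 3, 3, 4, 4, 5, 6
  i=7: 1, 2, 3, 3, 4, 5, 6, 7
  i=8: 1, 2, 3, 4, 5, 6, 7, 8

second differences of R give the permutation w = (8, 1, 7, 5, 3, 2, 6, 4).

Rothe diagram D(w) (17 cells), 5 SE-corners (essential conditions):

[(1, 7, 0), (3, 6, 1), (4, 4, 1), (5, 2, 1), (7, 4, 3)]


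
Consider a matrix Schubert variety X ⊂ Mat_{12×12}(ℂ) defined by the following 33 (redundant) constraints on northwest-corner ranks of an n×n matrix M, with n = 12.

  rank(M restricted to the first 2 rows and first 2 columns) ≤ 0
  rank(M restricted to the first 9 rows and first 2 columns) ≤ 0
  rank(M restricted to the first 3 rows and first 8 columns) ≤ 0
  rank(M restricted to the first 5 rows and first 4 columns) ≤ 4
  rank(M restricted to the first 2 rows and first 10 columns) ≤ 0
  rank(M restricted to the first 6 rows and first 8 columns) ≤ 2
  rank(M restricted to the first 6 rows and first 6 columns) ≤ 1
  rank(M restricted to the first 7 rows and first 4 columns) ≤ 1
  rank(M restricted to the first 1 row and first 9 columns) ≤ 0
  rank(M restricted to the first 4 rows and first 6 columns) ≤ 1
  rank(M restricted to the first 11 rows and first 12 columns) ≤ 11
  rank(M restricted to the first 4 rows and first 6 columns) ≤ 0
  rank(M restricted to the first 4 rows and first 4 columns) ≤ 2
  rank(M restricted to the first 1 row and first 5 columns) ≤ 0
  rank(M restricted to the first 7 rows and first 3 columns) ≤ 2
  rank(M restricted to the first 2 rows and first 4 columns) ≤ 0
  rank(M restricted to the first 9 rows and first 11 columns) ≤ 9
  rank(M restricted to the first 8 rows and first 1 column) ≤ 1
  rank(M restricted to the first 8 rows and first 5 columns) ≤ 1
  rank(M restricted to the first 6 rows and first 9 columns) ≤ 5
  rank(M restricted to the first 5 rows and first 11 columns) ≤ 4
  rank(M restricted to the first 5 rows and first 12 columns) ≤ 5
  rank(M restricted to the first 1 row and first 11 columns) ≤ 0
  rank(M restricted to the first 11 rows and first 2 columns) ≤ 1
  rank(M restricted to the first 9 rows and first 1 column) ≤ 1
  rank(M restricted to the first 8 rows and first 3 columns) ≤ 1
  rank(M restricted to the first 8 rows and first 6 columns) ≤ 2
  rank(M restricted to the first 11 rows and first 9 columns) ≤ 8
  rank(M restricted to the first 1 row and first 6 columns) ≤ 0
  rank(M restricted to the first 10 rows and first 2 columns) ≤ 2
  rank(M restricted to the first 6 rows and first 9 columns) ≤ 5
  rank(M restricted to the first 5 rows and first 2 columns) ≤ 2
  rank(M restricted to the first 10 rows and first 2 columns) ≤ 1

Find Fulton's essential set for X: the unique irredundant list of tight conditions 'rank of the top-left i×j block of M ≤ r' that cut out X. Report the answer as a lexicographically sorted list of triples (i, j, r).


Recovering R(i,j) via the rank-extension bound from the 33 conditions:

  row 1: 0 | 0 | 0 | 0 | 0 | 0 | 0 | 0 | 0 | 0 | 0 | 1
  row 2: 0 | 0 | 0 | 0 | 0 | 0 | 0 | 0 | 0 | 0 | 1 | 2
  row 3: 0 | 0 | 0 | 0 | 0 | 0 | 0 | 0 | 1 | 1 | 2 | 3
  row 4: 0 | 0 | 0 | 0 | 0 | 0 | 1 | 1 | 2 | 2 | 3 | 4
  row 5: 0 | 0 | 1 | 1 | 1 | 1 | 2 | 2 | 3 | 3 | 4 | 5
  row 6: 0 | 0 | 1 | 1 | 1 | 1 | 2 | 2 | 3 | 4 | 5 | 6
  row 7: 0 | 0 | 1 | 1 | 1 | 2 | 3 | 3 | 4 | 5 | 6 | 7
  row 8: 0 | 0 | 1 | 1 | 1 | 2 | 3 | 4 | 5 | 6 | 7 | 8
  row 9: 0 | 0 | 1 | 2 | 2 | 3 | 4 | 5 | 6 | 7 | 8 | 9
  row 10: 1 | 1 | 2 | 3 | 3 | 4 | 5 | 6 | 7 | 8 | 9 | 10
  row 11: 1 | 1 | 2 | 3 | 4 | 5 | 6 | 7 | 8 | 9 | 10 | 11
  row 12: 1 | 2 | 3 | 4 | 5 | 6 | 7 | 8 | 9 | 10 | 11 | 12

reading off 1-entries of Δ²R: w = (12, 11, 9, 7, 3, 10, 6, 8, 4, 1, 5, 2).

D(w) has 54 cells with 9 SE-corners; essential set:

[(1, 11, 0), (2, 10, 0), (3, 8, 0), (4, 6, 0), (6, 6, 1), (6, 8, 2), (8, 5, 1), (9, 2, 0), (11, 2, 1)]


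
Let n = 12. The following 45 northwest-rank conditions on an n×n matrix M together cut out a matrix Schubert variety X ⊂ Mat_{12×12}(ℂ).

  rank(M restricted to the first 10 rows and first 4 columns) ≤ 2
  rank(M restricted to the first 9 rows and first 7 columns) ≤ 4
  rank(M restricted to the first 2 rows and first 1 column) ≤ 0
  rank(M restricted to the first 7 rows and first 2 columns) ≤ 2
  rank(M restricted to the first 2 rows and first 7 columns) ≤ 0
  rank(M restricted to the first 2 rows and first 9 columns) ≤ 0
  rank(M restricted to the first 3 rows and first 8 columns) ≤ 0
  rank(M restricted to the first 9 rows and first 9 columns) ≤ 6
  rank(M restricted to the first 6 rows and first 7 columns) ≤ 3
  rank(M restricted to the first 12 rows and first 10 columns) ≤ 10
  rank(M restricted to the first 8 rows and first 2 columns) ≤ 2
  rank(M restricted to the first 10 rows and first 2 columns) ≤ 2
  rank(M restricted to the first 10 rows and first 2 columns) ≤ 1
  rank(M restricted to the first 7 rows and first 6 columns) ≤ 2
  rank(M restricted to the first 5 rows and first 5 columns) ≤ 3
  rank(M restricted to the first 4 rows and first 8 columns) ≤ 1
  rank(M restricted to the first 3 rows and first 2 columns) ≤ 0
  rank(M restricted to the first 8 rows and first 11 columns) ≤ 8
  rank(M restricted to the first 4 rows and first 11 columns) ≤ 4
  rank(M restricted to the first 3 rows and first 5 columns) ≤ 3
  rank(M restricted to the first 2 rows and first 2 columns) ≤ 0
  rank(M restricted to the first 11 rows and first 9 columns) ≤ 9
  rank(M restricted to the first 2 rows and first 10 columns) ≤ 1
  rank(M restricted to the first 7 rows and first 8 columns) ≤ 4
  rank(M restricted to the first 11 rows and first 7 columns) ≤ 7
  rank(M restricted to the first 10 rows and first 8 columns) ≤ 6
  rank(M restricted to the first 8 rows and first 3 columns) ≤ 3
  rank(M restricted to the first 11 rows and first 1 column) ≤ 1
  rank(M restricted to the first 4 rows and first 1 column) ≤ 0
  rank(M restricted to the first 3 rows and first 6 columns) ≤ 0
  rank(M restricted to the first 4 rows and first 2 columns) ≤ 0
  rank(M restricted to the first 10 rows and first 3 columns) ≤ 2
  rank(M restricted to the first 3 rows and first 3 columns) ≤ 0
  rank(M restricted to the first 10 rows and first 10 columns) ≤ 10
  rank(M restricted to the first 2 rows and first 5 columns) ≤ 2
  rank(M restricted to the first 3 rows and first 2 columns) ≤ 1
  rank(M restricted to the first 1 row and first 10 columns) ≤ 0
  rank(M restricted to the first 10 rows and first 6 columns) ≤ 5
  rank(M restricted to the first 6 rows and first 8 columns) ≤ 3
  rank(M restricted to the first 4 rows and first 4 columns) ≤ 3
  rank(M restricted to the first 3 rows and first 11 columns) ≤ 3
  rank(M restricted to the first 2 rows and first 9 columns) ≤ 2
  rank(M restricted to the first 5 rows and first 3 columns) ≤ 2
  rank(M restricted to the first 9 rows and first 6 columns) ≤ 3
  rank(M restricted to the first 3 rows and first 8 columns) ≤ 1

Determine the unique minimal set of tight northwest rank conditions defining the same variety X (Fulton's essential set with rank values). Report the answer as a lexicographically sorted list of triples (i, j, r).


Reconstructing r_w from the 45 given conditions:

  i=1: 0  0  0  0  0  0  0  0  0  0  1  1
  i=2: 0  0  0  0  0  0  0  0  0  1  2  2
  i=3: 0  0  0  0  0  0  0  0  1  2  3  3
  i=4: 0  0  1  1  1  1  1  1  2  3  4  4
  i=5: 1  1  2  2  2  2  2  2  3  4  5  5
  i=6: 1  1  2  2  2  2  3  3  4  5  6  6
  i=7: 1  1  2  2  2  2  3  4  5  6  7  7
  i=8: 1  1  2  2  3  3  4  5  6  7  8  8
  i=9: 1  1  2  2  3  3  4  5  6  7  8  9
  i=10: 1  1  2  2  3  4  5  6  7  8  9  10
  i=11: 1  2  3  3  4  5  6  7  8  9  10  11
  i=12: 1  2  3  4  5  6  7  8  9  10  11  12

so w = (11, 10, 9, 3, 1, 7, 8, 5, 12, 6, 2, 4).

|D(w)|=44, |Ess(w)|=8:

[(1, 10, 0), (2, 9, 0), (3, 8, 0), (4, 2, 0), (7, 6, 2), (9, 6, 3), (10, 2, 1), (10, 4, 2)]


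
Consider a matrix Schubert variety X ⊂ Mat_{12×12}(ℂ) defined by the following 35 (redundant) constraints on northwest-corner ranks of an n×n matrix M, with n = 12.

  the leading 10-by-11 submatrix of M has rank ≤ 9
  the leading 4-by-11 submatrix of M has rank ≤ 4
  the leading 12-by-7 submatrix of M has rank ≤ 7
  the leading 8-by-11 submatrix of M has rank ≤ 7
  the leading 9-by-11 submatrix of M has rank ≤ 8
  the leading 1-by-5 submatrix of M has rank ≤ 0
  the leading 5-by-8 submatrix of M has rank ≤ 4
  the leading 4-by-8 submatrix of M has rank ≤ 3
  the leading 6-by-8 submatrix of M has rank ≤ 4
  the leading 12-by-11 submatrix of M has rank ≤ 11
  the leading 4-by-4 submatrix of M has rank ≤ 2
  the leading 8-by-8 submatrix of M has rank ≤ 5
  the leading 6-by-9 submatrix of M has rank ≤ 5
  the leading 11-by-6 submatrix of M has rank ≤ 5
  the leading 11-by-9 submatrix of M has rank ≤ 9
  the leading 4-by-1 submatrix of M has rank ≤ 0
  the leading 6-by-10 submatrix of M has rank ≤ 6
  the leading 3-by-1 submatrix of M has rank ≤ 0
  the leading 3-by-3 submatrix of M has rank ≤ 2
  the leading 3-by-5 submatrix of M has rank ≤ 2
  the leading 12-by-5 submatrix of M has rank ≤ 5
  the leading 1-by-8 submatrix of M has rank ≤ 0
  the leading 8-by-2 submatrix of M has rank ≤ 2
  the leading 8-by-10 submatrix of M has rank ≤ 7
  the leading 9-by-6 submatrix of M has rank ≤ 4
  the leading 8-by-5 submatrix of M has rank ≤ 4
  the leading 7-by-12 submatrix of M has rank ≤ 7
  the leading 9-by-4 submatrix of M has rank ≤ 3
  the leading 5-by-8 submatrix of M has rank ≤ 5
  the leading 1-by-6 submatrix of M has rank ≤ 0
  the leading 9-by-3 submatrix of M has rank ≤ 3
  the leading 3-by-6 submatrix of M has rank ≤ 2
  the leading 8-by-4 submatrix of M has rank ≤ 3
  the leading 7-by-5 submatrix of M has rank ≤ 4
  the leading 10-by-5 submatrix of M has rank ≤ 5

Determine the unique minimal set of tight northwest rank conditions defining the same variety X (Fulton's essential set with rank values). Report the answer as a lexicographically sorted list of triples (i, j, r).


Propagating the 35 rank bounds to every northwest block:

  0  0  0  0  0  0  0  0  1  1  1  1
  0  1  1  1  1  1  1  1  2  2  2  2
  0  1  2  2  2  2  2  2  3  3  3  3
  0  1  2  2  3  3  3  3  4  4  4  4
  1  2  3  3  4  4  4  4  5  5  5  5
  1  2  3  3  4  4  4  4  5  6  6  6
  1  2  3  3  4  4  5  5  6  7  7  7
  1  2  3  3  4  4  5  5  6  7  7  8
  1  2  3  3  4  4  5  6  7  8  8  9
  1  2  3  4  5  5  6  7  8  9  9  10
  1  2  3  4  5  5  6  7  8  9  10  11
  1  2  3  4  5  6  7  8  9  10  11  12

second differences of R give the permutation w = (9, 2, 3, 5, 1, 10, 7, 12, 8, 4, 11, 6).

|D(w)|=25, |Ess(w)|=9:

[(1, 8, 0), (4, 1, 0), (4, 4, 2), (6, 8, 4), (8, 8, 5), (8, 11, 7), (9, 4, 3), (9, 6, 4), (11, 6, 5)]


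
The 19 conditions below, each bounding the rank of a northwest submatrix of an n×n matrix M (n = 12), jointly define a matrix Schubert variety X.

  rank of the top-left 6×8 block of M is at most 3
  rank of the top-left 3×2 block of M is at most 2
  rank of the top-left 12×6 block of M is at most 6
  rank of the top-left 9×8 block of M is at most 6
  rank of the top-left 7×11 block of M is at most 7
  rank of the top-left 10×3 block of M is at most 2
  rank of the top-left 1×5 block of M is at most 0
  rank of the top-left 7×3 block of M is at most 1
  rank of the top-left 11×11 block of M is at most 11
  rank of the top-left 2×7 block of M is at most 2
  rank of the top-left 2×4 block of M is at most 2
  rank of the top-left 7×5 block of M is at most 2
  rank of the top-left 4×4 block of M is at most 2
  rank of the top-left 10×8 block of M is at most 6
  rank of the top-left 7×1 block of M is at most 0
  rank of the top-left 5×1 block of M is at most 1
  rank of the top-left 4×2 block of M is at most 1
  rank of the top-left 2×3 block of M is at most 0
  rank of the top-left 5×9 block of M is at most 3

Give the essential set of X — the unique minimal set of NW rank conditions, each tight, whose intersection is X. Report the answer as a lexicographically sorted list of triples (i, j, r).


Propagating the 19 rank bounds to every northwest block:

  0 0 0 0 0 1 1 1 1 1 1 1
  0 0 0 1 1 2 2 2 2 2 2 2
  0 1 1 2 2 3 3 3 3 3 3 3
  0 1 1 2 2 3 3 3 3 4 4 4
  0 1 1 2 2 3 3 3 3 4 5 5
  0 1 1 2 2 3 3 3 4 5 6 6
  0 1 1 2 2 3 4 4 5 6 7 7
  1 2 2 3 3 4 5 5 6 7 8 8
  1 2 2 3 4 5 6 6 7 8 9 9
  1 2 2 3 4 5 6 6 7 8 9 10
  1 2 3 4 5 6 7 7 8 9 10 11
  1 2 3 4 5 6 7 8 9 10 11 12

reading off 1-entries of Δ²R: w = (6, 4, 2, 10, 11, 9, 7, 1, 5, 12, 3, 8).

D(w) has 32 cells with 9 SE-corners; essential set:

[(1, 5, 0), (2, 3, 0), (5, 9, 3), (6, 8, 3), (7, 1, 0), (7, 3, 1), (7, 5, 2), (10, 3, 2), (10, 8, 6)]


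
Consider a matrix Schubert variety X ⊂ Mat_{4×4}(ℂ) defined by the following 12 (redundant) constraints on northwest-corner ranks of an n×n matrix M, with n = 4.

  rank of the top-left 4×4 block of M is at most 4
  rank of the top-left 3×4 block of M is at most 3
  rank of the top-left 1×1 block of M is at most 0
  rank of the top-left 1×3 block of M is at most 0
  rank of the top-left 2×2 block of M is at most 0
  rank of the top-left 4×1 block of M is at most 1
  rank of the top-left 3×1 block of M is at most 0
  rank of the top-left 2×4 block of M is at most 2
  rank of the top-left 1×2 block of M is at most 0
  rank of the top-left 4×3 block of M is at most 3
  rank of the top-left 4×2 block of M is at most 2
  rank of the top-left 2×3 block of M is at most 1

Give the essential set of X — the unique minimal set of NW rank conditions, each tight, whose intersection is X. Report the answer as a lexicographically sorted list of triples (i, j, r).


Rank table r_w(4×4) implied by the 12 constraints:

  R[1]: 0 0 0 1
  R[2]: 0 0 1 2
  R[3]: 0 1 2 3
  R[4]: 1 2 3 4

reading off 1-entries of Δ²R: w = (4, 3, 2, 1).

|D(w)|=6, |Ess(w)|=3:

[(1, 3, 0), (2, 2, 0), (3, 1, 0)]


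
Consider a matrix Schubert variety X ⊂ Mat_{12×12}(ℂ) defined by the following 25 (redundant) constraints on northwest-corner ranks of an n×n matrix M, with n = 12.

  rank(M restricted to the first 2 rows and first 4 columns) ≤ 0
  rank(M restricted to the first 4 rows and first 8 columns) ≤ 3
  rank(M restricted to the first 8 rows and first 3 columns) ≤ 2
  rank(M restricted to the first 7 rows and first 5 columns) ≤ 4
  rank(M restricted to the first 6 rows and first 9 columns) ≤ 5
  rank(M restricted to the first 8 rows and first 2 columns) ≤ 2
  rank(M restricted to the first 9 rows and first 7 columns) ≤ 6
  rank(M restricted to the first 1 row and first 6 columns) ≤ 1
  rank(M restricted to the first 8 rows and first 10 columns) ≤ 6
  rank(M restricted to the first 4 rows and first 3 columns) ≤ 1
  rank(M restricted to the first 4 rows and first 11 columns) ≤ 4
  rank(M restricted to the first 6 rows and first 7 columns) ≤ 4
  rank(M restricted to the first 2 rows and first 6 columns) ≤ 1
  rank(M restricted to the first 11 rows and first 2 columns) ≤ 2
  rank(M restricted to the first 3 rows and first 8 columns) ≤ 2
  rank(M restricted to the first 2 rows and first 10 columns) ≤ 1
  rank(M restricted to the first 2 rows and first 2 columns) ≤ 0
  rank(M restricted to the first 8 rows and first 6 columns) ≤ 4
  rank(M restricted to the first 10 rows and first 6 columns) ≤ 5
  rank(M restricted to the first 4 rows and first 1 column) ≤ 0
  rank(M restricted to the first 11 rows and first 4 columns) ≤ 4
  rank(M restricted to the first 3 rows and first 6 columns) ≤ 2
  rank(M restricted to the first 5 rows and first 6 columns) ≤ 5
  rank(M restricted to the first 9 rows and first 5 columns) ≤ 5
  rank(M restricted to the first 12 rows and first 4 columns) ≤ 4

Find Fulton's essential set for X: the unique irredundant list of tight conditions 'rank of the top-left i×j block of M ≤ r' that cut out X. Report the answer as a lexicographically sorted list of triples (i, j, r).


Rank table r_w(12×12) implied by the 25 constraints:

  0  0  0  0  1  1  1  1  1  1  1  1
  0  0  0  0  1  1  1  1  1  1  2  2
  0  1  1  1  2  2  2  2  2  2  3  3
  0  1  1  2  3  3  3  3  3  3  4  4
  1  2  2  3  4  4  4  4  4  4  5  5
  1  2  2  3  4  4  4  5  5  5  6  6
  1  2  2  3  4  4  5  6  6  6  7  7
  1  2  2  3  4  4  5  6  6  6  7  8
  1  2  3  4  5  5  6  7  7  7  8  9
  1  2  3  4  5  5  6  7  8  8  9  10
  1  2  3  4  5  6  7  8  9  9  10  11
  1  2  3  4  5  6  7  8  9  10  11  12

second differences of R give the permutation w = (5, 11, 2, 4, 1, 8, 7, 12, 3, 9, 6, 10).

Fulton essential set (9 of the 26 Rothe cells):

[(2, 4, 0), (2, 10, 1), (4, 1, 0), (4, 3, 1), (6, 7, 4), (8, 3, 2), (8, 6, 4), (8, 10, 6), (10, 6, 5)]


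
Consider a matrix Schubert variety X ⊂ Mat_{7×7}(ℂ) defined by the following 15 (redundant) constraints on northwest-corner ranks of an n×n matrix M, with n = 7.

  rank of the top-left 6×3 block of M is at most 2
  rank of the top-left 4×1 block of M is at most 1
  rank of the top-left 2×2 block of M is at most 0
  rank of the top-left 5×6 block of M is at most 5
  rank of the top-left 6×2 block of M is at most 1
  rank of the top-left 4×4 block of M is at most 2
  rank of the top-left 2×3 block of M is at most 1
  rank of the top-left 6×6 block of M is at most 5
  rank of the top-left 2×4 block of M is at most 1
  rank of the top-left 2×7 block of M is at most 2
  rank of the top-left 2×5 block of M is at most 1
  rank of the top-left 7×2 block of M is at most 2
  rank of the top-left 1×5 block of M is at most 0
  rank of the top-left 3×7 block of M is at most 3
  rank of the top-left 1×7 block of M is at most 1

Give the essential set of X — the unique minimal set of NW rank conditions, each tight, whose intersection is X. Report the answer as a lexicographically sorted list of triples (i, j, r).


The tightest implied rank at each (i,j), from the 15 conditions:

  row 1: 0  0  0  0  0  1  1
  row 2: 0  0  1  1  1  2  2
  row 3: 1  1  2  2  2  3  3
  row 4: 1  1  2  2  3  4  4
  row 5: 1  1  2  3  4  5  5
  row 6: 1  1  2  3  4  5  6
  row 7: 1  2  3  4  5  6  7

giving w = (6, 3, 1, 5, 4, 7, 2) via Δ²R.

D(w) has 11 cells with 4 SE-corners; essential set:

[(1, 5, 0), (2, 2, 0), (4, 4, 2), (6, 2, 1)]


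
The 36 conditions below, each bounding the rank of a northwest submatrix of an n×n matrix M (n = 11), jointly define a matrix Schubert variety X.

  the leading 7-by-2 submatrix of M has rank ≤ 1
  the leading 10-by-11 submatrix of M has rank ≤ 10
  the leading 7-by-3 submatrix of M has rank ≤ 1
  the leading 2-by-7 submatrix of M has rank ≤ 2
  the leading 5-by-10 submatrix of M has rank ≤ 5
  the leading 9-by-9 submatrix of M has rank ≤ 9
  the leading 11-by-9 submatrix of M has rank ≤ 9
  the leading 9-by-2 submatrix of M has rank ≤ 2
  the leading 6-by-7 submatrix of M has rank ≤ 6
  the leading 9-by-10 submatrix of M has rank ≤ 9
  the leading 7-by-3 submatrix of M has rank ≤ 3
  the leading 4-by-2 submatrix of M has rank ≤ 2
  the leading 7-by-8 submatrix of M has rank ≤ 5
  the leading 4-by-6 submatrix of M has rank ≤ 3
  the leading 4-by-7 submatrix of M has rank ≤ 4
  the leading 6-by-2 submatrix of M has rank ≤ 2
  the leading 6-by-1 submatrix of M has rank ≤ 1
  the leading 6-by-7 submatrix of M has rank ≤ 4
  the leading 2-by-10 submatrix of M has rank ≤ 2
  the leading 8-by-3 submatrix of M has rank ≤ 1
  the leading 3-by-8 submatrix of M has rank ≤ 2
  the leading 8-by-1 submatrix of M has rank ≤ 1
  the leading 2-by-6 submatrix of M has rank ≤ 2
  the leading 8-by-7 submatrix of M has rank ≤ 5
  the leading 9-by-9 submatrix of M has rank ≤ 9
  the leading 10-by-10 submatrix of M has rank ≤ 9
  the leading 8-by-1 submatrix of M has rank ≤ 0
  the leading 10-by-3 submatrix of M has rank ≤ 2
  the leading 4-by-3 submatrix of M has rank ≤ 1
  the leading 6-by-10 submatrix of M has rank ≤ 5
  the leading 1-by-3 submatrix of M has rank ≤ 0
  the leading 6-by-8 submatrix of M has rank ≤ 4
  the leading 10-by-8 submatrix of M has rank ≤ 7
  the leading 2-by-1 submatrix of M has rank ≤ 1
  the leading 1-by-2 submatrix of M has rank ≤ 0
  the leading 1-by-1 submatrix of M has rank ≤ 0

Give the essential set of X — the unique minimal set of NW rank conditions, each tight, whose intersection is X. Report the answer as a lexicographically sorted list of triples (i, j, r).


Recovering R(i,j) via the rank-extension bound from the 36 conditions:

  i=1: 0, 0, 0, 1, 1, 1, 1, 1, 1, 1, 1
  i=2: 0, 1, 1, 2, 2, 2, 2, 2, 2, 2, 2
  i=3: 0, 1, 1, 2, 2, 2, 2, 2, 3, 3, 3
  i=4: 0, 1, 1, 2, 3, 3, 3, 3, 4, 4, 4
  i=5: 0, 1, 1, 2, 3, 4, 4, 4, 5, 5, 5
  i=6: 0, 1, 1, 2, 3, 4, 4, 4, 5, 5, 6
  i=7: 0, 1, 1, 2, 3, 4, 5, 5, 6, 6, 7
  i=8: 0, 1, 1, 2, 3, 4, 5, 6, 7, 7, 8
  i=9: 1, 2, 2, 3, 4, 5, 6, 7, 8, 8, 9
  i=10: 1, 2, 2, 3, 4, 5, 6, 7, 8, 9, 10
  i=11: 1, 2, 3, 4, 5, 6, 7, 8, 9, 10, 11

giving w = (4, 2, 9, 5, 6, 11, 7, 8, 1, 10, 3) via Δ²R.

D(w) has 24 cells with 7 SE-corners; essential set:

[(1, 3, 0), (3, 8, 2), (6, 8, 4), (6, 10, 5), (8, 1, 0), (8, 3, 1), (10, 3, 2)]
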